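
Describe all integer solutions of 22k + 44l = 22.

Step 1: Compute gcd(22, 44) = 22.
Since 22 divides 22, solutions exist.

Step 2: Find a particular solution using extended Euclidean algorithm.
We get k₀ = 1, l₀ = 0.
Check: 22*1 + 44*0 = 22 = 22 ✓

Step 3: Write the general solution.
k = 1 + (44/22)t = 1 + 2t
l = 0 - (22/22)t = 0 - 1t
for any integer t.

k = 1 + 2t, l = 0 - 1t for integer t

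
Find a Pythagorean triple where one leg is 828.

We need the other leg and hypotenuse such that 828² + x² = c².
Take x = 205, c = 853: 828² + 205² = 685584 + 42025 = 727609 = 853² ✓
Triple: (205, 828, 853)

(205, 828, 853)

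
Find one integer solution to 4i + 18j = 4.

Step 1: Check solvability.
gcd(4, 18) = 2
Since 2 divides 4, solutions exist.

Step 2: Apply extended Euclidean algorithm to find gcd.
We find integers such that 4*x0 + 18*y0 = 2

Step 3: Scale the particular solution.
Multiply by 4/2 = 2:
i = -8, j = 2

Step 4: Verify.
4*(-8) + 18*(2) = 4 = 4 ✓

i = -8, j = 2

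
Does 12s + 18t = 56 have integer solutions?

Step 1: Compute gcd(12, 18).
gcd(12, 18) = 6

Step 2: Check divisibility.
Does 6 divide 56? 56 = 6 x 9 + 2, so no.

By the theorem on linear Diophantine equations, 12s + 18t = 56 has integer solutions if and only if gcd(12, 18) divides 56. Since 6 does not divide 56, no solutions exist.

No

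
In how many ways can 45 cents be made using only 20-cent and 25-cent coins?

We need non-negative integers (x, y) with 20x + 25y = 45.
For each x from 0 to 2, check if (45 - 20x) is a non-negative multiple of 25.
Solutions (x, y): (1,1)
Count: 1

1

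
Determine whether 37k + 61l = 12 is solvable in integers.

Step 1: Compute gcd(37, 61).
gcd(37, 61) = 1

Step 2: Check divisibility.
Does 1 divide 12? 12 = 1 x 12, so yes.

By the theorem on linear Diophantine equations, 37k + 61l = 12 has integer solutions if and only if gcd(37, 61) divides 12. Since 1 | 12, solutions exist.

Yes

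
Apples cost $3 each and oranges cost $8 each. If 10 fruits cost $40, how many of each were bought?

Let a = apples, o = oranges.
a + o = 10
3a + 8o = 40
Substitute o = 10 - a:
3a + 8(10 - a) = 40
(3 - 8)a = 40 - 80
-5a = -40
a = 8, o = 10 - 8 = 2

Apples: 8, Oranges: 2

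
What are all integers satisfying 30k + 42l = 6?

Step 1: Compute gcd(30, 42) = 6.
Since 6 divides 6, solutions exist.

Step 2: Find a particular solution using extended Euclidean algorithm.
We get k₀ = 3, l₀ = -2.
Check: 30*3 + 42*-2 = 6 = 6 ✓

Step 3: Write the general solution.
k = 3 + (42/6)t = 3 + 7t
l = -2 - (30/6)t = -2 - 5t
for any integer t.

k = 3 + 7t, l = -2 - 5t for integer t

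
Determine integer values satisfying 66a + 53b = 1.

Step 1: Check solvability.
gcd(66, 53) = 1
Since 1 divides 1, solutions exist.

Step 2: Apply extended Euclidean algorithm to find gcd.
We find integers such that 66*x0 + 53*y0 = 1

Step 3: Scale the particular solution.
Multiply by 1/1 = 1:
a = -4, b = 5

Step 4: Verify.
66*(-4) + 53*(5) = 1 = 1 ✓

a = -4, b = 5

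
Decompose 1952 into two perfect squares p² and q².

We need to find integers p, q > 0 such that p² + q² = 1952.
Trying p = 4: q² = 1952 - 4² = 1952 - 16 = 1936
q = 44
Check: 4² + 44² = 16 + 1936 = 1952 ✓

1952 = 4² + 44²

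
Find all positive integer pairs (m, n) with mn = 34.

The positive divisors of 34 are: 1, 2, 17, 34.
Each divisor d gives the pair (d, 34/d):
(1, 34), (2, 17), (17, 2), (34, 1)

(1, 34), (2, 17), (17, 2), (34, 1)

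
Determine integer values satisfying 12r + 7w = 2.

Step 1: Check solvability.
gcd(12, 7) = 1
Since 1 divides 2, solutions exist.

Step 2: Apply extended Euclidean algorithm to find gcd.
We find integers such that 12*x0 + 7*y0 = 1

Step 3: Scale the particular solution.
Multiply by 2/1 = 2:
r = 6, w = -10

Step 4: Verify.
12*(6) + 7*(-10) = 2 = 2 ✓

r = 6, w = -10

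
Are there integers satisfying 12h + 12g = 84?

Step 1: Compute gcd(12, 12).
gcd(12, 12) = 12

Step 2: Check divisibility.
Does 12 divide 84? 84 = 12 x 7, so yes.

By the theorem on linear Diophantine equations, 12h + 12g = 84 has integer solutions if and only if gcd(12, 12) divides 84. Since 12 | 84, solutions exist.

Yes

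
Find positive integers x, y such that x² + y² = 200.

Search for x with 200 - x² a perfect square.
x = 2: 200 - 2² = 200 - 4 = 196 = 14² ✓
So x = 2, y = 14.

x = 2, y = 14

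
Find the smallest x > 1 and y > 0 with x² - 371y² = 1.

We seek the smallest positive integers (x, y) with x² - 371y² = 1, i.e., x² = 371y² + 1.
Try successive y values:
y = 1: x² = 371·1² + 1 = 372, not a perfect square
y = 2: x² = 371·2² + 1 = 1485, not a perfect square
y = 3: x² = 371·3² + 1 = 3340, not a perfect square
... continuing the search (or via continued fractions) ...
y = 88: x² = 371·88² + 1 = 2873025, x = 1695 ✓

Verify: 1695² - 371·88² = 2873025 - 2873024 = 1 ✓

x = 1695, y = 88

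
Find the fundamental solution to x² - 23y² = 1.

We seek the smallest positive integers (x, y) with x² - 23y² = 1, i.e., x² = 23y² + 1.
Try successive y values:
y = 1: x² = 23·1² + 1 = 24, not a perfect square
y = 2: x² = 23·2² + 1 = 93, not a perfect square
y = 3: x² = 23·3² + 1 = 208, not a perfect square
... continuing the search (or via continued fractions) ...
y = 5: x² = 23·5² + 1 = 576, x = 24 ✓

Verify: 24² - 23·5² = 576 - 575 = 1 ✓

x = 24, y = 5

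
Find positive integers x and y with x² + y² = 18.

We need to find integers x, y > 0 such that x² + y² = 18.
Trying x = 3: y² = 18 - 3² = 18 - 9 = 9
y = 3
Check: 3² + 3² = 9 + 9 = 18 ✓

18 = 3² + 3²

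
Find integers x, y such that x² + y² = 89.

We need to find integers x, y > 0 such that x² + y² = 89.
Trying x = 5: y² = 89 - 5² = 89 - 25 = 64
y = 8
Check: 5² + 8² = 25 + 64 = 89 ✓

89 = 5² + 8²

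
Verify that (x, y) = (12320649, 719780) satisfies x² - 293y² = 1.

Compute x² = 12320649² = 151798391781201
Compute 293y² = 293·719780² = 293·518083248400 = 151798391781200
x² - 293y² = 151798391781201 - 151798391781200 = 1
Since this equals 1, (12320649, 719780) is a solution.

Yes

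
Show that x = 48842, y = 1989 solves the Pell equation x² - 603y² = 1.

Compute x² = 48842² = 2385540964
Compute 603y² = 603·1989² = 603·3956121 = 2385540963
x² - 603y² = 2385540964 - 2385540963 = 1
Since this equals 1, (48842, 1989) is a solution.

Yes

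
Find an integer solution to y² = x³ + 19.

Try small integer x values and check whether x³ + 19 is a perfect square.
x = 5: x³ + 19 = 5³ + 19 = 125 + 19 = 144
Is 144 a perfect square? 12² = 144 ✓
So (x, y) = (5, -12) is a solution.

x = 5, y = -12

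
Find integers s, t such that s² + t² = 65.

We need to find integers s, t > 0 such that s² + t² = 65.
Trying s = 1: t² = 65 - 1² = 65 - 1 = 64
t = 8
Check: 1² + 8² = 1 + 64 = 65 ✓

65 = 1² + 8²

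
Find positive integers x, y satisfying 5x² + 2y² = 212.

Try small values of x and check whether (212 - 5x²)/2 is a perfect square.
x = 6: 5·6² = 180, so 2y² = 212 - 180 = 32, giving y² = 16, y = 4.
Check: 5·6² + 2·4² = 180 + 32 = 212 ✓

x = 6, y = 4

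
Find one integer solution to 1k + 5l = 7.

Step 1: Check solvability.
gcd(1, 5) = 1
Since 1 divides 7, solutions exist.

Step 2: Apply extended Euclidean algorithm to find gcd.
We find integers such that 1*x0 + 5*y0 = 1

Step 3: Scale the particular solution.
Multiply by 7/1 = 7:
k = 7, l = 0

Step 4: Verify.
1*(7) + 5*(0) = 7 = 7 ✓

k = 7, l = 0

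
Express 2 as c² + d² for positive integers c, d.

We need to find integers c, d > 0 such that c² + d² = 2.
Trying c = 1: d² = 2 - 1² = 2 - 1 = 1
d = 1
Check: 1² + 1² = 1 + 1 = 2 ✓

2 = 1² + 1²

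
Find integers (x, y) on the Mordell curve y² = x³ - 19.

Try small integer x values and check whether x³ - 19 is a perfect square.
x = 7: x³ - 19 = 7³ - 19 = 343 - 19 = 324
Is 324 a perfect square? 18² = 324 ✓
So (x, y) = (7, -18) is a solution.

x = 7, y = -18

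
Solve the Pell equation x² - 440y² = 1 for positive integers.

We seek the smallest positive integers (x, y) with x² - 440y² = 1, i.e., x² = 440y² + 1.
Try successive y values:
y = 1: x² = 440·1² + 1 = 441, x = 21 ✓

Verify: 21² - 440·1² = 441 - 440 = 1 ✓

x = 21, y = 1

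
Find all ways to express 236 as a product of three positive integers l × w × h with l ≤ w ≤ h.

Iterate l from 1 to ⌊236^(1/3)⌋. For each l dividing 236, iterate w ≥ l with w dividing 236/l, and set h = 236/(l·w).
Triples found (4): (1×1×236), (1×2×118), (1×4×59), (2×2×59)

(1×1×236), (1×2×118), (1×4×59), (2×2×59)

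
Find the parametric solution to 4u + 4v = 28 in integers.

Step 1: Compute gcd(4, 4) = 4.
Since 4 divides 28, solutions exist.

Step 2: Find a particular solution using extended Euclidean algorithm.
We get u₀ = 0, v₀ = 7.
Check: 4*0 + 4*7 = 28 = 28 ✓

Step 3: Write the general solution.
u = 0 + (4/4)t = 0 + 1t
v = 7 - (4/4)t = 7 - 1t
for any integer t.

u = 0 + 1t, v = 7 - 1t for integer t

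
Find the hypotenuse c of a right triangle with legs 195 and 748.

c² = a² + b² = 195² + 748² = 38025 + 559504 = 597529
c = 773

773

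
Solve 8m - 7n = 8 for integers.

Step 1: Check solvability.
gcd(8, 7) = 1
Since 1 divides 8, solutions exist.

Step 2: Apply extended Euclidean algorithm to find gcd.
We find integers such that 8*x0 + 7*y0 = 1

Step 3: Scale the particular solution.
Multiply by 8/1 = 8:
m = 8, n = 8

Step 4: Verify.
8*(8) - 7*(8) = 8 = 8 ✓

m = 8, n = 8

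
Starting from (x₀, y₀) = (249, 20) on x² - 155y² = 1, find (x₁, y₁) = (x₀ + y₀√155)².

Solutions to x² - Dy² = 1 are generated by powers of (x₀ + y₀√D).
The next solution satisfies x₁ + y₁√155 = (x₀ + y₀√155)², giving:
x₁ = x₀² + 155y₀² = 249² + 155·20² = 62001 + 62000 = 124001
y₁ = 2x₀y₀ = 2·249·20 = 9960

Verify: 124001² - 155·9960² = 15376248001 - 15376248000 = 1 ✓

x = 124001, y = 9960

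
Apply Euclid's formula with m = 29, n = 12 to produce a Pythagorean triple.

a = m² - n² = 29² - 12² = 841 - 144 = 697
b = 2mn = 2·29·12 = 696
c = m² + n² = 841 + 144 = 985
Verify: 697² + 696² = 485809 + 484416 = 970225 = 985² ✓

(697, 696, 985)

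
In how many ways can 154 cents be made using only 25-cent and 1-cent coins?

We need non-negative integers (x, y) with 25x + 1y = 154.
For each x from 0 to 6, check if (154 - 25x) is a non-negative multiple of 1.
Solutions (x, y): (0,154), (1,129), (2,104), (3,79), ...
Count: 7

7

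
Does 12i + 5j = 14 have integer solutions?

Step 1: Compute gcd(12, 5).
gcd(12, 5) = 1

Step 2: Check divisibility.
Does 1 divide 14? 14 = 1 x 14, so yes.

By the theorem on linear Diophantine equations, 12i + 5j = 14 has integer solutions if and only if gcd(12, 5) divides 14. Since 1 | 14, solutions exist.

Yes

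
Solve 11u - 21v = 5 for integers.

Step 1: Check solvability.
gcd(11, 21) = 1
Since 1 divides 5, solutions exist.

Step 2: Apply extended Euclidean algorithm to find gcd.
We find integers such that 11*x0 + 21*y0 = 1

Step 3: Scale the particular solution.
Multiply by 5/1 = 5:
u = 10, v = 5

Step 4: Verify.
11*(10) - 21*(5) = 5 = 5 ✓

u = 10, v = 5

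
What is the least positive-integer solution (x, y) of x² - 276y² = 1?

We seek the smallest positive integers (x, y) with x² - 276y² = 1, i.e., x² = 276y² + 1.
Try successive y values:
y = 1: x² = 276·1² + 1 = 277, not a perfect square
y = 2: x² = 276·2² + 1 = 1105, not a perfect square
y = 3: x² = 276·3² + 1 = 2485, not a perfect square
... continuing the search (or via continued fractions) ...
y = 468: x² = 276·468² + 1 = 60450625, x = 7775 ✓

Verify: 7775² - 276·468² = 60450625 - 60450624 = 1 ✓

x = 7775, y = 468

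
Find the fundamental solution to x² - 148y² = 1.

We seek the smallest positive integers (x, y) with x² - 148y² = 1, i.e., x² = 148y² + 1.
Try successive y values:
y = 1: x² = 148·1² + 1 = 149, not a perfect square
y = 2: x² = 148·2² + 1 = 593, not a perfect square
y = 3: x² = 148·3² + 1 = 1333, not a perfect square
... continuing the search (or via continued fractions) ...
y = 6: x² = 148·6² + 1 = 5329, x = 73 ✓

Verify: 73² - 148·6² = 5329 - 5328 = 1 ✓

x = 73, y = 6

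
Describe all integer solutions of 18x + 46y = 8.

Step 1: Compute gcd(18, 46) = 2.
Since 2 divides 8, solutions exist.

Step 2: Find a particular solution using extended Euclidean algorithm.
We get x₀ = -20, y₀ = 8.
Check: 18*-20 + 46*8 = 8 = 8 ✓

Step 3: Write the general solution.
x = -20 + (46/2)t = -20 + 23t
y = 8 - (18/2)t = 8 - 9t
for any integer t.

x = -20 + 23t, y = 8 - 9t for integer t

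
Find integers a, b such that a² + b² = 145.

We need to find integers a, b > 0 such that a² + b² = 145.
Trying a = 1: b² = 145 - 1² = 145 - 1 = 144
b = 12
Check: 1² + 12² = 1 + 144 = 145 ✓

145 = 1² + 12²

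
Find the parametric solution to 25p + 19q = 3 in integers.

Step 1: Compute gcd(25, 19) = 1.
Since 1 divides 3, solutions exist.

Step 2: Find a particular solution using extended Euclidean algorithm.
We get p₀ = -9, q₀ = 12.
Check: 25*-9 + 19*12 = 3 = 3 ✓

Step 3: Write the general solution.
p = -9 + (19/1)t = -9 + 19t
q = 12 - (25/1)t = 12 - 25t
for any integer t.

p = -9 + 19t, q = 12 - 25t for integer t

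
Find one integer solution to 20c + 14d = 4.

Step 1: Check solvability.
gcd(20, 14) = 2
Since 2 divides 4, solutions exist.

Step 2: Apply extended Euclidean algorithm to find gcd.
We find integers such that 20*x0 + 14*y0 = 2

Step 3: Scale the particular solution.
Multiply by 4/2 = 2:
c = -4, d = 6

Step 4: Verify.
20*(-4) + 14*(6) = 4 = 4 ✓

c = -4, d = 6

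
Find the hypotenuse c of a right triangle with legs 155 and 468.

c² = a² + b² = 155² + 468² = 24025 + 219024 = 243049
c = 493

493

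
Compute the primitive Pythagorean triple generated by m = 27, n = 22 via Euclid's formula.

a = m² - n² = 27² - 22² = 729 - 484 = 245
b = 2mn = 2·27·22 = 1188
c = m² + n² = 729 + 484 = 1213
Verify: 245² + 1188² = 60025 + 1411344 = 1471369 = 1213² ✓

(245, 1188, 1213)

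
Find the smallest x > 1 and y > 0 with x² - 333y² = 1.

We seek the smallest positive integers (x, y) with x² - 333y² = 1, i.e., x² = 333y² + 1.
Try successive y values:
y = 1: x² = 333·1² + 1 = 334, not a perfect square
y = 2: x² = 333·2² + 1 = 1333, not a perfect square
y = 3: x² = 333·3² + 1 = 2998, not a perfect square
... continuing the search (or via continued fractions) ...
y = 4: x² = 333·4² + 1 = 5329, x = 73 ✓

Verify: 73² - 333·4² = 5329 - 5328 = 1 ✓

x = 73, y = 4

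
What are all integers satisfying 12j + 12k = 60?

Step 1: Compute gcd(12, 12) = 12.
Since 12 divides 60, solutions exist.

Step 2: Find a particular solution using extended Euclidean algorithm.
We get j₀ = 0, k₀ = 5.
Check: 12*0 + 12*5 = 60 = 60 ✓

Step 3: Write the general solution.
j = 0 + (12/12)t = 0 + 1t
k = 5 - (12/12)t = 5 - 1t
for any integer t.

j = 0 + 1t, k = 5 - 1t for integer t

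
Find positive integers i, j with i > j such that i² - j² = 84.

Factor: i² - j² = (i+j)(i-j) = 84.
We need two factors of 84 with the same parity.
Use i+j = 42 and i-j = 2 (product 42·2 = 84).
Adding: 2i = 44, so i = 22.
Subtracting: 2j = 40, so j = 20.
Check: 22² - 20² = 484 - 400 = 84 ✓

i = 22, j = 20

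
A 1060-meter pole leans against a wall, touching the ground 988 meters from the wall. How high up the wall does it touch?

The ladder, wall, and ground form a right triangle with hypotenuse 1060 and one leg 988.
By the Pythagorean theorem: h² = 1060² - 988² = 1123600 - 976144 = 147456
h = √147456 = 384 meters

384 meters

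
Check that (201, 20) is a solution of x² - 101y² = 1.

Compute x² = 201² = 40401
Compute 101y² = 101·20² = 101·400 = 40400
x² - 101y² = 40401 - 40400 = 1
Since this equals 1, (201, 20) is a solution.

Yes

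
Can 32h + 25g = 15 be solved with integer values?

Step 1: Compute gcd(32, 25).
gcd(32, 25) = 1

Step 2: Check divisibility.
Does 1 divide 15? 15 = 1 x 15, so yes.

By the theorem on linear Diophantine equations, 32h + 25g = 15 has integer solutions if and only if gcd(32, 25) divides 15. Since 1 | 15, solutions exist.

Yes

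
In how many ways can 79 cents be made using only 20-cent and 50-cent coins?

We need non-negative integers (x, y) with 20x + 50y = 79.
For each x from 0 to 3, check if (79 - 20x) is a non-negative multiple of 50.
Solutions (x, y): none
Count: 0

0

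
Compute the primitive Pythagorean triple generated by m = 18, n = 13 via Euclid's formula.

a = m² - n² = 18² - 13² = 324 - 169 = 155
b = 2mn = 2·18·13 = 468
c = m² + n² = 324 + 169 = 493
Verify: 155² + 468² = 24025 + 219024 = 243049 = 493² ✓

(155, 468, 493)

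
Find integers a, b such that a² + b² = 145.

We need to find integers a, b > 0 such that a² + b² = 145.
Trying a = 1: b² = 145 - 1² = 145 - 1 = 144
b = 12
Check: 1² + 12² = 1 + 144 = 145 ✓

145 = 1² + 12²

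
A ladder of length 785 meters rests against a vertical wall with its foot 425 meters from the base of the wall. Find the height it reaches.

The ladder, wall, and ground form a right triangle with hypotenuse 785 and one leg 425.
By the Pythagorean theorem: h² = 785² - 425² = 616225 - 180625 = 435600
h = √435600 = 660 meters

660 meters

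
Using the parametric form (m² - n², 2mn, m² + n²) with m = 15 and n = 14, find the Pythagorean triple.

a = m² - n² = 225 - 196 = 29
b = 2mn = 2·15·14 = 420
c = m² + n² = 225 + 196 = 421
Verify: 29² + 420² = 841 + 176400 = 177241 = 421² ✓

(29, 420, 421)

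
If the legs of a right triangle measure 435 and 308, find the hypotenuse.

c² = a² + b² = 435² + 308² = 189225 + 94864 = 284089
c = 533

533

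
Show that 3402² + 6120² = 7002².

Compute a² + b² = 3402² + 6120² = 11573604 + 37454400 = 49028004
Compute c² = 7002² = 49028004
Since 49028004 = 49028004, confirmed.

Yes, it is a Pythagorean triple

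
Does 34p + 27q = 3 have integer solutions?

Step 1: Compute gcd(34, 27).
gcd(34, 27) = 1

Step 2: Check divisibility.
Does 1 divide 3? 3 = 1 x 3, so yes.

By the theorem on linear Diophantine equations, 34p + 27q = 3 has integer solutions if and only if gcd(34, 27) divides 3. Since 1 | 3, solutions exist.

Yes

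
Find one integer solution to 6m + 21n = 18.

Step 1: Check solvability.
gcd(6, 21) = 3
Since 3 divides 18, solutions exist.

Step 2: Apply extended Euclidean algorithm to find gcd.
We find integers such that 6*x0 + 21*y0 = 3

Step 3: Scale the particular solution.
Multiply by 18/3 = 6:
m = -18, n = 6

Step 4: Verify.
6*(-18) + 21*(6) = 18 = 18 ✓

m = -18, n = 6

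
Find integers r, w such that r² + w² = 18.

We need to find integers r, w > 0 such that r² + w² = 18.
Trying r = 3: w² = 18 - 3² = 18 - 9 = 9
w = 3
Check: 3² + 3² = 9 + 9 = 18 ✓

18 = 3² + 3²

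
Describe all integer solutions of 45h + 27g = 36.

Step 1: Compute gcd(45, 27) = 9.
Since 9 divides 36, solutions exist.

Step 2: Find a particular solution using extended Euclidean algorithm.
We get h₀ = -4, g₀ = 8.
Check: 45*-4 + 27*8 = 36 = 36 ✓

Step 3: Write the general solution.
h = -4 + (27/9)t = -4 + 3t
g = 8 - (45/9)t = 8 - 5t
for any integer t.

h = -4 + 3t, g = 8 - 5t for integer t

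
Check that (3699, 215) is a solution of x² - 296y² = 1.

Compute x² = 3699² = 13682601
Compute 296y² = 296·215² = 296·46225 = 13682600
x² - 296y² = 13682601 - 13682600 = 1
Since this equals 1, (3699, 215) is a solution.

Yes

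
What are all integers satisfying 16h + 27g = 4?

Step 1: Compute gcd(16, 27) = 1.
Since 1 divides 4, solutions exist.

Step 2: Find a particular solution using extended Euclidean algorithm.
We get h₀ = -20, g₀ = 12.
Check: 16*-20 + 27*12 = 4 = 4 ✓

Step 3: Write the general solution.
h = -20 + (27/1)t = -20 + 27t
g = 12 - (16/1)t = 12 - 16t
for any integer t.

h = -20 + 27t, g = 12 - 16t for integer t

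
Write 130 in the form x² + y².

We need to find integers x, y > 0 such that x² + y² = 130.
Trying x = 3: y² = 130 - 3² = 130 - 9 = 121
y = 11
Check: 3² + 11² = 9 + 121 = 130 ✓

130 = 3² + 11²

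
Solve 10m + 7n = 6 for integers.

Step 1: Check solvability.
gcd(10, 7) = 1
Since 1 divides 6, solutions exist.

Step 2: Apply extended Euclidean algorithm to find gcd.
We find integers such that 10*x0 + 7*y0 = 1

Step 3: Scale the particular solution.
Multiply by 6/1 = 6:
m = -12, n = 18

Step 4: Verify.
10*(-12) + 7*(18) = 6 = 6 ✓

m = -12, n = 18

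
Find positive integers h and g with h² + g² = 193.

We need to find integers h, g > 0 such that h² + g² = 193.
Trying h = 7: g² = 193 - 7² = 193 - 49 = 144
g = 12
Check: 7² + 12² = 49 + 144 = 193 ✓

193 = 7² + 12²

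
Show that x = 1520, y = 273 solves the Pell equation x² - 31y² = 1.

Compute x² = 1520² = 2310400
Compute 31y² = 31·273² = 31·74529 = 2310399
x² - 31y² = 2310400 - 2310399 = 1
Since this equals 1, (1520, 273) is a solution.

Yes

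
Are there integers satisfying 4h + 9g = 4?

Step 1: Compute gcd(4, 9).
gcd(4, 9) = 1

Step 2: Check divisibility.
Does 1 divide 4? 4 = 1 x 4, so yes.

By the theorem on linear Diophantine equations, 4h + 9g = 4 has integer solutions if and only if gcd(4, 9) divides 4. Since 1 | 4, solutions exist.

Yes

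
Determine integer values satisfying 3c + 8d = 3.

Step 1: Check solvability.
gcd(3, 8) = 1
Since 1 divides 3, solutions exist.

Step 2: Apply extended Euclidean algorithm to find gcd.
We find integers such that 3*x0 + 8*y0 = 1

Step 3: Scale the particular solution.
Multiply by 3/1 = 3:
c = 9, d = -3

Step 4: Verify.
3*(9) + 8*(-3) = 3 = 3 ✓

c = 9, d = -3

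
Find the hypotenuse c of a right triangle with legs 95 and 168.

c² = a² + b² = 95² + 168² = 9025 + 28224 = 37249
c = sqrt(37249) = 193

193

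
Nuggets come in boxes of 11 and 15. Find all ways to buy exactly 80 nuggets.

We need non-negative integers (x, y) with 11x + 15y = 80.
For each x in 0..7, check if 80 - 11x is a non-negative multiple of 15.
No x yields an integer y ≥ 0.

No solution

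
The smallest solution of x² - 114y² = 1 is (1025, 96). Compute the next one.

Solutions to x² - Dy² = 1 are generated by powers of (x₀ + y₀√D).
The next solution satisfies x₁ + y₁√114 = (x₀ + y₀√114)², giving:
x₁ = x₀² + 114y₀² = 1025² + 114·96² = 1050625 + 1050624 = 2101249
y₁ = 2x₀y₀ = 2·1025·96 = 196800

Verify: 2101249² - 114·196800² = 4415247360001 - 4415247360000 = 1 ✓

x = 2101249, y = 196800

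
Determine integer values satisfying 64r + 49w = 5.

Step 1: Check solvability.
gcd(64, 49) = 1
Since 1 divides 5, solutions exist.

Step 2: Apply extended Euclidean algorithm to find gcd.
We find integers such that 64*x0 + 49*y0 = 1

Step 3: Scale the particular solution.
Multiply by 5/1 = 5:
r = -65, w = 85

Step 4: Verify.
64*(-65) + 49*(85) = 5 = 5 ✓

r = -65, w = 85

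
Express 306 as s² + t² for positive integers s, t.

We need to find integers s, t > 0 such that s² + t² = 306.
Trying s = 9: t² = 306 - 9² = 306 - 81 = 225
t = 15
Check: 9² + 15² = 81 + 225 = 306 ✓

306 = 9² + 15²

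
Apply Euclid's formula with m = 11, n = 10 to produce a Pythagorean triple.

a = m² - n² = 11² - 10² = 121 - 100 = 21
b = 2mn = 2·11·10 = 220
c = m² + n² = 121 + 100 = 221
Verify: 21² + 220² = 441 + 48400 = 48841 = 221² ✓

(21, 220, 221)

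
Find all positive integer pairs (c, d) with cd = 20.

The positive divisors of 20 are: 1, 2, 4, 5, 10, 20.
Each divisor d gives the pair (d, 20/d):
(1, 20), (2, 10), (4, 5), (5, 4), (10, 2), (20, 1)

(1, 20), (2, 10), (4, 5), (5, 4), (10, 2), (20, 1)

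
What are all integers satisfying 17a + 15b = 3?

Step 1: Compute gcd(17, 15) = 1.
Since 1 divides 3, solutions exist.

Step 2: Find a particular solution using extended Euclidean algorithm.
We get a₀ = -21, b₀ = 24.
Check: 17*-21 + 15*24 = 3 = 3 ✓

Step 3: Write the general solution.
a = -21 + (15/1)t = -21 + 15t
b = 24 - (17/1)t = 24 - 17t
for any integer t.

a = -21 + 15t, b = 24 - 17t for integer t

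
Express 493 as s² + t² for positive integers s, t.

We need to find integers s, t > 0 such that s² + t² = 493.
Trying s = 3: t² = 493 - 3² = 493 - 9 = 484
t = 22
Check: 3² + 22² = 9 + 484 = 493 ✓

493 = 3² + 22²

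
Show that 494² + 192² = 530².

Compute a² + b² = 494² + 192² = 244036 + 36864 = 280900
Compute c² = 530² = 280900
Since 280900 = 280900, confirmed.

Yes, it is a Pythagorean triple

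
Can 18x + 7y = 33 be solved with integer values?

Step 1: Compute gcd(18, 7).
gcd(18, 7) = 1

Step 2: Check divisibility.
Does 1 divide 33? 33 = 1 x 33, so yes.

By the theorem on linear Diophantine equations, 18x + 7y = 33 has integer solutions if and only if gcd(18, 7) divides 33. Since 1 | 33, solutions exist.

Yes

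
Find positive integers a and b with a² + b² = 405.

We need to find integers a, b > 0 such that a² + b² = 405.
Trying a = 9: b² = 405 - 9² = 405 - 81 = 324
b = 18
Check: 9² + 18² = 81 + 324 = 405 ✓

405 = 9² + 18²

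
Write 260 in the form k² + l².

We need to find integers k, l > 0 such that k² + l² = 260.
Trying k = 2: l² = 260 - 2² = 260 - 4 = 256
l = 16
Check: 2² + 16² = 4 + 256 = 260 ✓

260 = 2² + 16²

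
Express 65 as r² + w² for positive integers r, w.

We need to find integers r, w > 0 such that r² + w² = 65.
Trying r = 1: w² = 65 - 1² = 65 - 1 = 64
w = 8
Check: 1² + 8² = 1 + 64 = 65 ✓

65 = 1² + 8²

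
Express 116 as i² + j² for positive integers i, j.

We need to find integers i, j > 0 such that i² + j² = 116.
Trying i = 4: j² = 116 - 4² = 116 - 16 = 100
j = 10
Check: 4² + 10² = 16 + 100 = 116 ✓

116 = 4² + 10²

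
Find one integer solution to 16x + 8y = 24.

Step 1: Check solvability.
gcd(16, 8) = 8
Since 8 divides 24, solutions exist.

Step 2: Apply extended Euclidean algorithm to find gcd.
We find integers such that 16*x0 + 8*y0 = 8

Step 3: Scale the particular solution.
Multiply by 24/8 = 3:
x = 0, y = 3

Step 4: Verify.
16*(0) + 8*(3) = 24 = 24 ✓

x = 0, y = 3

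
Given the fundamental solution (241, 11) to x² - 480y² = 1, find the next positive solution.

Solutions to x² - Dy² = 1 are generated by powers of (x₀ + y₀√D).
The next solution satisfies x₁ + y₁√480 = (x₀ + y₀√480)², giving:
x₁ = x₀² + 480y₀² = 241² + 480·11² = 58081 + 58080 = 116161
y₁ = 2x₀y₀ = 2·241·11 = 5302

Verify: 116161² - 480·5302² = 13493377921 - 13493377920 = 1 ✓

x = 116161, y = 5302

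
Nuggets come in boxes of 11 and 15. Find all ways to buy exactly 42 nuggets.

We need non-negative integers (x, y) with 11x + 15y = 42.
For each x in 0..3, check if 42 - 11x is a non-negative multiple of 15.
No x yields an integer y ≥ 0.

No solution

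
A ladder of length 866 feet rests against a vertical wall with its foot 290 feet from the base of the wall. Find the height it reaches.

The ladder, wall, and ground form a right triangle with hypotenuse 866 and one leg 290.
By the Pythagorean theorem: h² = 866² - 290² = 749956 - 84100 = 665856
h = √665856 = 816 feet

816 feet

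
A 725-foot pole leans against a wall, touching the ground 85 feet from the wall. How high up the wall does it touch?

The ladder, wall, and ground form a right triangle with hypotenuse 725 and one leg 85.
By the Pythagorean theorem: h² = 725² - 85² = 525625 - 7225 = 518400
h = √518400 = 720 feet

720 feet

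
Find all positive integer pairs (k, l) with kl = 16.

The positive divisors of 16 are: 1, 2, 4, 8, 16.
Each divisor d gives the pair (d, 16/d):
(1, 16), (2, 8), (4, 4), (8, 2), (16, 1)

(1, 16), (2, 8), (4, 4), (8, 2), (16, 1)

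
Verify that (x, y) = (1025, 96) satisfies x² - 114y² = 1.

Compute x² = 1025² = 1050625
Compute 114y² = 114·96² = 114·9216 = 1050624
x² - 114y² = 1050625 - 1050624 = 1
Since this equals 1, (1025, 96) is a solution.

Yes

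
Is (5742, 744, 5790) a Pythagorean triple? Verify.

Compute a² + b² = 5742² + 744² = 32970564 + 553536 = 33524100
Compute c² = 5790² = 33524100
Since 33524100 = 33524100, confirmed.

Yes, it is a Pythagorean triple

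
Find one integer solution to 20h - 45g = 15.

Step 1: Check solvability.
gcd(20, 45) = 5
Since 5 divides 15, solutions exist.

Step 2: Apply extended Euclidean algorithm to find gcd.
We find integers such that 20*x0 + 45*y0 = 5

Step 3: Scale the particular solution.
Multiply by 15/5 = 3:
h = -6, g = -3

Step 4: Verify.
20*(-6) - 45*(-3) = 15 = 15 ✓

h = -6, g = -3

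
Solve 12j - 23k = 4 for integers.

Step 1: Check solvability.
gcd(12, 23) = 1
Since 1 divides 4, solutions exist.

Step 2: Apply extended Euclidean algorithm to find gcd.
We find integers such that 12*x0 + 23*y0 = 1

Step 3: Scale the particular solution.
Multiply by 4/1 = 4:
j = 8, k = 4

Step 4: Verify.
12*(8) - 23*(4) = 4 = 4 ✓

j = 8, k = 4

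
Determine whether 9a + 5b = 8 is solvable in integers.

Step 1: Compute gcd(9, 5).
gcd(9, 5) = 1

Step 2: Check divisibility.
Does 1 divide 8? 8 = 1 x 8, so yes.

By the theorem on linear Diophantine equations, 9a + 5b = 8 has integer solutions if and only if gcd(9, 5) divides 8. Since 1 | 8, solutions exist.

Yes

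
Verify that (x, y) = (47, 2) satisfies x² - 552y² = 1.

Compute x² = 47² = 2209
Compute 552y² = 552·2² = 552·4 = 2208
x² - 552y² = 2209 - 2208 = 1
Since this equals 1, (47, 2) is a solution.

Yes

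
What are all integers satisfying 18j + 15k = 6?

Step 1: Compute gcd(18, 15) = 3.
Since 3 divides 6, solutions exist.

Step 2: Find a particular solution using extended Euclidean algorithm.
We get j₀ = 2, k₀ = -2.
Check: 18*2 + 15*-2 = 6 = 6 ✓

Step 3: Write the general solution.
j = 2 + (15/3)t = 2 + 5t
k = -2 - (18/3)t = -2 - 6t
for any integer t.

j = 2 + 5t, k = -2 - 6t for integer t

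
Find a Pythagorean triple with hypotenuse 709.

We need a² + b² = 709² = 502681.
Trying: 259² + 660² = 67081 + 435600 = 502681 ✓

(259, 660, 709)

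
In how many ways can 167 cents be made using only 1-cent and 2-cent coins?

We need non-negative integers (x, y) with 1x + 2y = 167.
For each x from 0 to 167, check if (167 - 1x) is a non-negative multiple of 2.
Solutions (x, y): (1,83), (3,82), (5,81), (7,80), ...
Count: 84

84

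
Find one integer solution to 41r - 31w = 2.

Step 1: Check solvability.
gcd(41, 31) = 1
Since 1 divides 2, solutions exist.

Step 2: Apply extended Euclidean algorithm to find gcd.
We find integers such that 41*x0 + 31*y0 = 1

Step 3: Scale the particular solution.
Multiply by 2/1 = 2:
r = -6, w = -8

Step 4: Verify.
41*(-6) - 31*(-8) = 2 = 2 ✓

r = -6, w = -8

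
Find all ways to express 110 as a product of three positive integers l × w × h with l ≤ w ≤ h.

Iterate l from 1 to ⌊110^(1/3)⌋. For each l dividing 110, iterate w ≥ l with w dividing 110/l, and set h = 110/(l·w).
Triples found (5): (1×1×110), (1×2×55), (1×5×22), (1×10×11), (2×5×11)

(1×1×110), (1×2×55), (1×5×22), (1×10×11), (2×5×11)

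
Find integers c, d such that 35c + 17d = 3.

Step 1: Check solvability.
gcd(35, 17) = 1
Since 1 divides 3, solutions exist.

Step 2: Apply extended Euclidean algorithm to find gcd.
We find integers such that 35*x0 + 17*y0 = 1

Step 3: Scale the particular solution.
Multiply by 3/1 = 3:
c = 3, d = -6

Step 4: Verify.
35*(3) + 17*(-6) = 3 = 3 ✓

c = 3, d = -6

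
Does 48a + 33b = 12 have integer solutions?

Step 1: Compute gcd(48, 33).
gcd(48, 33) = 3

Step 2: Check divisibility.
Does 3 divide 12? 12 = 3 x 4, so yes.

By the theorem on linear Diophantine equations, 48a + 33b = 12 has integer solutions if and only if gcd(48, 33) divides 12. Since 3 | 12, solutions exist.

Yes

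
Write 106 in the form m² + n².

We need to find integers m, n > 0 such that m² + n² = 106.
Trying m = 5: n² = 106 - 5² = 106 - 25 = 81
n = 9
Check: 5² + 9² = 25 + 81 = 106 ✓

106 = 5² + 9²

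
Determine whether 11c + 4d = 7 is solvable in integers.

Step 1: Compute gcd(11, 4).
gcd(11, 4) = 1

Step 2: Check divisibility.
Does 1 divide 7? 7 = 1 x 7, so yes.

By the theorem on linear Diophantine equations, 11c + 4d = 7 has integer solutions if and only if gcd(11, 4) divides 7. Since 1 | 7, solutions exist.

Yes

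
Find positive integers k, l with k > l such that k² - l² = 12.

Factor: k² - l² = (k+l)(k-l) = 12.
We need two factors of 12 with the same parity.
Use k+l = 6 and k-l = 2 (product 6·2 = 12).
Adding: 2k = 8, so k = 4.
Subtracting: 2l = 4, so l = 2.
Check: 4² - 2² = 16 - 4 = 12 ✓

k = 4, l = 2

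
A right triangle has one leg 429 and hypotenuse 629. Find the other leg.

b² = c² - a² = 395641 - 184041 = 211600
b = 460

460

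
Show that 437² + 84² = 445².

Compute a² + b²:
437² + 84² = 190969 + 7056 = 198025
Compute c²:
445² = 198025
Since 198025 = 198025, it is a Pythagorean triple.

Yes, it is a Pythagorean triple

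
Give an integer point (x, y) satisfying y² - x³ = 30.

Try small integer x values and check whether x³ + 30 is a perfect square.
x = 19: x³ + 30 = 19³ + 30 = 6859 + 30 = 6889
Is 6889 a perfect square? 83² = 6889 ✓
So (x, y) = (19, -83) is a solution.

x = 19, y = -83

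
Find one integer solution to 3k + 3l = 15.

Step 1: Check solvability.
gcd(3, 3) = 3
Since 3 divides 15, solutions exist.

Step 2: Apply extended Euclidean algorithm to find gcd.
We find integers such that 3*x0 + 3*y0 = 3

Step 3: Scale the particular solution.
Multiply by 15/3 = 5:
k = 0, l = 5

Step 4: Verify.
3*(0) + 3*(5) = 15 = 15 ✓

k = 0, l = 5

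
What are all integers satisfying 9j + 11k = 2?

Step 1: Compute gcd(9, 11) = 1.
Since 1 divides 2, solutions exist.

Step 2: Find a particular solution using extended Euclidean algorithm.
We get j₀ = 10, k₀ = -8.
Check: 9*10 + 11*-8 = 2 = 2 ✓

Step 3: Write the general solution.
j = 10 + (11/1)t = 10 + 11t
k = -8 - (9/1)t = -8 - 9t
for any integer t.

j = 10 + 11t, k = -8 - 9t for integer t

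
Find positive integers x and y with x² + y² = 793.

We need to find integers x, y > 0 such that x² + y² = 793.
Trying x = 3: y² = 793 - 3² = 793 - 9 = 784
y = 28
Check: 3² + 28² = 9 + 784 = 793 ✓

793 = 3² + 28²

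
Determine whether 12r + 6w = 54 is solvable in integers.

Step 1: Compute gcd(12, 6).
gcd(12, 6) = 6

Step 2: Check divisibility.
Does 6 divide 54? 54 = 6 x 9, so yes.

By the theorem on linear Diophantine equations, 12r + 6w = 54 has integer solutions if and only if gcd(12, 6) divides 54. Since 6 | 54, solutions exist.

Yes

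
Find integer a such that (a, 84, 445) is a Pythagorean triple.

a² = c² - b² = 445² - 84² = 198025 - 7056 = 190969
a = sqrt(190969) = 437

437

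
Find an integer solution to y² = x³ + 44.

Try small integer x values and check whether x³ + 44 is a perfect square.
x = 5: x³ + 44 = 5³ + 44 = 125 + 44 = 169
Is 169 a perfect square? 13² = 169 ✓
So (x, y) = (5, 13) is a solution.

x = 5, y = 13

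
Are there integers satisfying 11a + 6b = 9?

Step 1: Compute gcd(11, 6).
gcd(11, 6) = 1

Step 2: Check divisibility.
Does 1 divide 9? 9 = 1 x 9, so yes.

By the theorem on linear Diophantine equations, 11a + 6b = 9 has integer solutions if and only if gcd(11, 6) divides 9. Since 1 | 9, solutions exist.

Yes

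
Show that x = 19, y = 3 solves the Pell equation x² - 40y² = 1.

Compute x² = 19² = 361
Compute 40y² = 40·3² = 40·9 = 360
x² - 40y² = 361 - 360 = 1
Since this equals 1, (19, 3) is a solution.

Yes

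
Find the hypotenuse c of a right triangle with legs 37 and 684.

c² = a² + b² = 37² + 684² = 1369 + 467856 = 469225
c = 685

685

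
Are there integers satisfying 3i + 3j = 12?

Step 1: Compute gcd(3, 3).
gcd(3, 3) = 3

Step 2: Check divisibility.
Does 3 divide 12? 12 = 3 x 4, so yes.

By the theorem on linear Diophantine equations, 3i + 3j = 12 has integer solutions if and only if gcd(3, 3) divides 12. Since 3 | 12, solutions exist.

Yes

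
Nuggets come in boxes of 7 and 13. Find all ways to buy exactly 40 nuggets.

We need non-negative integers (x, y) with 7x + 13y = 40.
For each x in 0..5, check if 40 - 7x is a non-negative multiple of 13.
x = 2: 13y = 26, y = 2 ✓

(2 boxes of 7, 2 boxes of 13)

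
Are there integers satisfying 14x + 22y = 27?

Step 1: Compute gcd(14, 22).
gcd(14, 22) = 2

Step 2: Check divisibility.
Does 2 divide 27? 27 = 2 x 13 + 1, so no.

By the theorem on linear Diophantine equations, 14x + 22y = 27 has integer solutions if and only if gcd(14, 22) divides 27. Since 2 does not divide 27, no solutions exist.

No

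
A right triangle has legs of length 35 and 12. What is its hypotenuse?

c² = a² + b² = 35² + 12² = 1225 + 144 = 1369
c = 37

37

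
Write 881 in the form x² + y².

We need to find integers x, y > 0 such that x² + y² = 881.
Trying x = 16: y² = 881 - 16² = 881 - 256 = 625
y = 25
Check: 16² + 25² = 256 + 625 = 881 ✓

881 = 16² + 25²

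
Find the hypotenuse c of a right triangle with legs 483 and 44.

c² = a² + b² = 483² + 44² = 233289 + 1936 = 235225
c = sqrt(235225) = 485

485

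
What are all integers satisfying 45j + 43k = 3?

Step 1: Compute gcd(45, 43) = 1.
Since 1 divides 3, solutions exist.

Step 2: Find a particular solution using extended Euclidean algorithm.
We get j₀ = -63, k₀ = 66.
Check: 45*-63 + 43*66 = 3 = 3 ✓

Step 3: Write the general solution.
j = -63 + (43/1)t = -63 + 43t
k = 66 - (45/1)t = 66 - 45t
for any integer t.

j = -63 + 43t, k = 66 - 45t for integer t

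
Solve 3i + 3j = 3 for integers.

Step 1: Check solvability.
gcd(3, 3) = 3
Since 3 divides 3, solutions exist.

Step 2: Apply extended Euclidean algorithm to find gcd.
We find integers such that 3*x0 + 3*y0 = 3

Step 3: Scale the particular solution.
Multiply by 3/3 = 1:
i = 0, j = 1

Step 4: Verify.
3*(0) + 3*(1) = 3 = 3 ✓

i = 0, j = 1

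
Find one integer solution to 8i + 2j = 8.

Step 1: Check solvability.
gcd(8, 2) = 2
Since 2 divides 8, solutions exist.

Step 2: Apply extended Euclidean algorithm to find gcd.
We find integers such that 8*x0 + 2*y0 = 2

Step 3: Scale the particular solution.
Multiply by 8/2 = 4:
i = 0, j = 4

Step 4: Verify.
8*(0) + 2*(4) = 8 = 8 ✓

i = 0, j = 4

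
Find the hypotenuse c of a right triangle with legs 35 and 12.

c² = a² + b² = 35² + 12² = 1225 + 144 = 1369
c = 37

37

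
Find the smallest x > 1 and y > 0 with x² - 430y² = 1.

We seek the smallest positive integers (x, y) with x² - 430y² = 1, i.e., x² = 430y² + 1.
Try successive y values:
y = 1: x² = 430·1² + 1 = 431, not a perfect square
y = 2: x² = 430·2² + 1 = 1721, not a perfect square
y = 3: x² = 430·3² + 1 = 3871, not a perfect square
... continuing the search (or via continued fractions) ...
y = 138030: x² = 430·138030² + 1 = 8192480787001, x = 2862251 ✓

Verify: 2862251² - 430·138030² = 8192480787001 - 8192480787000 = 1 ✓

x = 2862251, y = 138030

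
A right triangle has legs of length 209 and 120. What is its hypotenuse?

c² = a² + b² = 209² + 120² = 43681 + 14400 = 58081
c = 241

241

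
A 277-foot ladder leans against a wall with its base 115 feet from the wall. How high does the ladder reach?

The ladder, wall, and ground form a right triangle with hypotenuse 277 and one leg 115.
By the Pythagorean theorem: h² = 277² - 115² = 76729 - 13225 = 63504
h = √63504 = 252 feet

252 feet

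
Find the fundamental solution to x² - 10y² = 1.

We seek the smallest positive integers (x, y) with x² - 10y² = 1, i.e., x² = 10y² + 1.
Try successive y values:
y = 1: x² = 10·1² + 1 = 11, not a perfect square
y = 2: x² = 10·2² + 1 = 41, not a perfect square
y = 3: x² = 10·3² + 1 = 91, not a perfect square
... continuing the search (or via continued fractions) ...
y = 6: x² = 10·6² + 1 = 361, x = 19 ✓

Verify: 19² - 10·6² = 361 - 360 = 1 ✓

x = 19, y = 6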